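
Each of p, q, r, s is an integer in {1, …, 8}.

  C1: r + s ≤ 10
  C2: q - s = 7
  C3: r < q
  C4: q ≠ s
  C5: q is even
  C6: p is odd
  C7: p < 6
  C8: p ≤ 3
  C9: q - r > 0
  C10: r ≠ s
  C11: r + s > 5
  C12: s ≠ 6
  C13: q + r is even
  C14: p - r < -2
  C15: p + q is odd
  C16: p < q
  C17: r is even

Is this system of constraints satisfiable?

Satisfiable

The assignment p = 1, q = 8, r = 6, s = 1 works:
  constraint 1 holds since r + s = 7.
  constraint 2 holds since q - s = 7.
  constraint 9 holds since q - r = 2.
The rest check out directly.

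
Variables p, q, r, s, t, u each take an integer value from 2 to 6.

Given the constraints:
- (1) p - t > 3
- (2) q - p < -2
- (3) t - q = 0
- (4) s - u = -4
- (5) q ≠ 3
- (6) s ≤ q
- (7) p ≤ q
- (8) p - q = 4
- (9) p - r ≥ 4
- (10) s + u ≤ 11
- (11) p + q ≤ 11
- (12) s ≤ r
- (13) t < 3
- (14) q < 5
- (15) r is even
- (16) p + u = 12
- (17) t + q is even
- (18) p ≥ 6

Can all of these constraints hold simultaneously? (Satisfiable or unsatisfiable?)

Unsatisfiable

From constraints 7 and 18: q ≥ p and p ≥ 6, so q ≥ 6. From constraint 14: q ≤ 4. But 4 < 6, so no value of q works.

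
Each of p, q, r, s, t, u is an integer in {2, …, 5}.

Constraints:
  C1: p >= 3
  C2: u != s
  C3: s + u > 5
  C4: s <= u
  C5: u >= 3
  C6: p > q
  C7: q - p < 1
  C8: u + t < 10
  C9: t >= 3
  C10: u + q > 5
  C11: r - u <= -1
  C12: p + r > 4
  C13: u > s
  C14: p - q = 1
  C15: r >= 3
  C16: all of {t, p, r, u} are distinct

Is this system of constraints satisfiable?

Constraints 1, 5, 9, and 15 confine each of t, p, r, u to the 3 values {3, …, 5} (the domain already gives each ≤ 5).
Constraint 16 requires all 4 of them to be distinct, but only 3 values are available — impossible by the pigeonhole principle.

Unsatisfiable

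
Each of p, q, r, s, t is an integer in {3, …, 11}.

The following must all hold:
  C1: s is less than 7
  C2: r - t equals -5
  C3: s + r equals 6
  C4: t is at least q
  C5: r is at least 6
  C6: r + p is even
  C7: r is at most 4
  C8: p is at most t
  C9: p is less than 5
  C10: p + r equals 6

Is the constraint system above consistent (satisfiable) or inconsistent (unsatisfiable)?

From constraint 5: r ≥ 6. From constraint 7: r ≤ 4. But 4 < 6, so no value of r works.

Unsatisfiable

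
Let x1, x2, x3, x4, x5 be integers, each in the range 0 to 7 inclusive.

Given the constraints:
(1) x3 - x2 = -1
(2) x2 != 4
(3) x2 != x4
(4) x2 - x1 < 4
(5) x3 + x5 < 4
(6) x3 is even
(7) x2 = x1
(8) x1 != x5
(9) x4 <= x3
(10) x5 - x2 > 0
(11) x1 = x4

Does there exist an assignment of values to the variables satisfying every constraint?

Unsatisfiable

From constraints 7 and 11, x2 = x1 = x4, so x2 = x4. But constraint 3 says x2 ≠ x4. Contradiction.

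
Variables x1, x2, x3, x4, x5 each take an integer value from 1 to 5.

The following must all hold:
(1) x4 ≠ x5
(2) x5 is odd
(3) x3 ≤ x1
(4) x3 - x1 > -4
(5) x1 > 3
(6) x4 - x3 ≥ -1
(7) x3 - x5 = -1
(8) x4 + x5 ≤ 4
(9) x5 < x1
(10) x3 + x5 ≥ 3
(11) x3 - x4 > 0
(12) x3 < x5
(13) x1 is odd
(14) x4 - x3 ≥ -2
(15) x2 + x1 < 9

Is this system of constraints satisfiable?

Try x1 = 5, x2 = 1, x3 = 2, x4 = 1, x5 = 3.
Check constraint 4: x3 - x1 = -3; constraint 6: x4 - x3 = -1; constraint 7: x3 - x5 = -1. The remaining constraints are straightforward to verify.

Satisfiable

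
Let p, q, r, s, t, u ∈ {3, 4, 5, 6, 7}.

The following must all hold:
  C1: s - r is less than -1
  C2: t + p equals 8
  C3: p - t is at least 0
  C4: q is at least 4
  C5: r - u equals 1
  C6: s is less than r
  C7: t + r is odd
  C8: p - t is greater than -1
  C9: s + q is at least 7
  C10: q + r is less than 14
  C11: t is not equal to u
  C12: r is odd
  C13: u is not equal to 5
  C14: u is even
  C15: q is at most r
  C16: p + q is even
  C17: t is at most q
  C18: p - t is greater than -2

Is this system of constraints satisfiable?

Satisfiable

Setting (p, q, r, s, t, u) = (4, 6, 7, 4, 4, 6) satisfies everything: constraint 1: s - r = -3; constraint 2: t + p = 8, and the others follow.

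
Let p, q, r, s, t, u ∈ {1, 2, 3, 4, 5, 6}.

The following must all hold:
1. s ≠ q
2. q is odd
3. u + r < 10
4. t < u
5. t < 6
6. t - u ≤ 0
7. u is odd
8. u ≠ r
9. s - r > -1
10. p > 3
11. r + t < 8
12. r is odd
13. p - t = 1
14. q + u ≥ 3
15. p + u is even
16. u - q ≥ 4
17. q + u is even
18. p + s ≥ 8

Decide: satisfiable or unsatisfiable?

Satisfiable

Setting (p, q, r, s, t, u) = (5, 1, 3, 5, 4, 5) satisfies everything: constraint 3: u + r = 8; constraint 6: t - u = -1; constraint 9: s - r = 2, and the others follow.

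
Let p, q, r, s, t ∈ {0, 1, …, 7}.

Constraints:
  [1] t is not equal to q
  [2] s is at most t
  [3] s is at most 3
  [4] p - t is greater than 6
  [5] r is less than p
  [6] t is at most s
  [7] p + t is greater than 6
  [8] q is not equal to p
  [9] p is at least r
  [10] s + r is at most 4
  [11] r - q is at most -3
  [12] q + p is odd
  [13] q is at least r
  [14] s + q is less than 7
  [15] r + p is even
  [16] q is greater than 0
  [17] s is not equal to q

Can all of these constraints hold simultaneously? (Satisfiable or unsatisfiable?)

Satisfiable

The assignment p = 7, q = 6, r = 3, s = 0, t = 0 works:
  constraint 4 holds since p - t = 7.
  constraint 7 holds since p + t = 7.
  constraint 10 holds since s + r = 3.
The rest check out directly.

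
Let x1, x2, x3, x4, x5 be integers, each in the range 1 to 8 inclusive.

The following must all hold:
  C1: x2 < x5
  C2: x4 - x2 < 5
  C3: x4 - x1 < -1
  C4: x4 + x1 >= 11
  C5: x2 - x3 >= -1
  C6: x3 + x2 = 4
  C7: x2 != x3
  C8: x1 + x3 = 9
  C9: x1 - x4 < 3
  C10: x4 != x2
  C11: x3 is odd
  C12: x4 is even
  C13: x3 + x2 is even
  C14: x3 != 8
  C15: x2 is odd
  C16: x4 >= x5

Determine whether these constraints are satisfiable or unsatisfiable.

Setting (x1, x2, x3, x4, x5) = (8, 3, 1, 6, 5) satisfies everything: constraint 2: x4 - x2 = 3; constraint 3: x4 - x1 = -2, and the others follow.

Satisfiable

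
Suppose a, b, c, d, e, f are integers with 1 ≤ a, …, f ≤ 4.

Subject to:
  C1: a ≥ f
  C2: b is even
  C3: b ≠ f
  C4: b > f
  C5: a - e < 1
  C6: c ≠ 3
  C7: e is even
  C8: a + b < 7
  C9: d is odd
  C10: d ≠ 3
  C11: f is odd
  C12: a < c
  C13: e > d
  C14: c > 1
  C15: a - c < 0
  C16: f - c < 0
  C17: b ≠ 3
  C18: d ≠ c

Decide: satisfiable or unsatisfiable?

Setting (a, b, c, d, e, f) = (1, 4, 2, 1, 2, 1) satisfies everything: constraint 5: a - e = -1; constraint 8: a + b = 5; constraint 15: a - c = -1, and the others follow.

Satisfiable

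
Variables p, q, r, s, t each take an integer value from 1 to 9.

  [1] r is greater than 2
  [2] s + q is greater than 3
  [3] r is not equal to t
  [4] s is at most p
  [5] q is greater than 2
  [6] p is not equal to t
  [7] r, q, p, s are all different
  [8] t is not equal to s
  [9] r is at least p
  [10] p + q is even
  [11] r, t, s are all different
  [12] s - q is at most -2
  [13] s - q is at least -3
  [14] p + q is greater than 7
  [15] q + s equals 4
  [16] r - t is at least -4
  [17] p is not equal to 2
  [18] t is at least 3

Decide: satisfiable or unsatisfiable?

Take p = 7, q = 3, r = 8, s = 1, t = 9. Then constraint 2: s + q = 4; constraint 12: s - q = -2; constraint 13: s - q = -2, and every other listed constraint is also met.

Satisfiable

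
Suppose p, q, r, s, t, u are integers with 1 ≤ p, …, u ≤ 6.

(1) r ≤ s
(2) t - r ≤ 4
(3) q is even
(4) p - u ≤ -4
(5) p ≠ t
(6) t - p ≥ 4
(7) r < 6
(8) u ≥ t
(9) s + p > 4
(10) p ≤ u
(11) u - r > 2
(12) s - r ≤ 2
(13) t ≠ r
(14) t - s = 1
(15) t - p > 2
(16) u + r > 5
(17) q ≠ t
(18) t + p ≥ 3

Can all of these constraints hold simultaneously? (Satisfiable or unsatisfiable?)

Satisfiable

The assignment p = 1, q = 2, r = 2, s = 4, t = 5, u = 6 works:
  constraint 2 holds since t - r = 3.
  constraint 4 holds since p - u = -5.
  constraint 6 holds since t - p = 4.
The rest check out directly.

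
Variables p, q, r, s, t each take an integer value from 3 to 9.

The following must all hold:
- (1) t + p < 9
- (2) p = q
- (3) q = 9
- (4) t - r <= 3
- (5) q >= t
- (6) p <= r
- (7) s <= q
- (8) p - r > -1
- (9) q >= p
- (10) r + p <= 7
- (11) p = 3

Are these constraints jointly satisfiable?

Unsatisfiable

Constraint 11 fixes p = 3 and constraint 3 fixes q = 9, but constraint 2 requires p = q. Since 3 ≠ 9, contradiction.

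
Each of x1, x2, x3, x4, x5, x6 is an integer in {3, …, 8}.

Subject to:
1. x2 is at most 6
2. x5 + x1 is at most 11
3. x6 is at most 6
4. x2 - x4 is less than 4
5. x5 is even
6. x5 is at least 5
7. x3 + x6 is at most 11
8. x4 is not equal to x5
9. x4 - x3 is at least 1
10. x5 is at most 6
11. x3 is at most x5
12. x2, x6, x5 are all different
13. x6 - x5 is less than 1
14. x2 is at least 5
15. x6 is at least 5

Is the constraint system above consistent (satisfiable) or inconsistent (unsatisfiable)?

Unsatisfiable

Constraints 1, 3, 6, 10, 14, and 15 confine each of x2, x6, x5 to the 2 values {5, 6}.
Constraint 12 requires all 3 of them to be distinct, but only 2 values are available — impossible by the pigeonhole principle.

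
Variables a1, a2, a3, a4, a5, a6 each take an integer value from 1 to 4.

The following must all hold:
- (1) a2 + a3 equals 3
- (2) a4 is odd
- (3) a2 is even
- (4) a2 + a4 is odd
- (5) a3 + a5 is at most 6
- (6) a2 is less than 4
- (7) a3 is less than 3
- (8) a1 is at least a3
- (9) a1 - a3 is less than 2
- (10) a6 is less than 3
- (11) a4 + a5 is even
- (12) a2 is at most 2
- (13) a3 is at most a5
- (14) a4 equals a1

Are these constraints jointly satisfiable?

Satisfiable

Try a1 = 1, a2 = 2, a3 = 1, a4 = 1, a5 = 3, a6 = 2.
Check constraint 1: a2 + a3 = 3; constraint 5: a3 + a5 = 4. The remaining constraints are straightforward to verify.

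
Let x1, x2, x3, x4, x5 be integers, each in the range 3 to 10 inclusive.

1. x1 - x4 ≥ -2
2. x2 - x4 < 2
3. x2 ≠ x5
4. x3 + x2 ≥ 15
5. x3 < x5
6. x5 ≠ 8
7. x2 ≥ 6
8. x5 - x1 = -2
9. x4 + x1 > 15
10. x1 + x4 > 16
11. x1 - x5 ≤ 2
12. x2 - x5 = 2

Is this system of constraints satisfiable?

Satisfiable

One satisfying assignment is x1 = 9, x2 = 9, x3 = 6, x4 = 9, x5 = 7.
For the less obvious constraints — constraint 1: x1 - x4 = 0; constraint 2: x2 - x4 = 0 — and the others hold by inspection.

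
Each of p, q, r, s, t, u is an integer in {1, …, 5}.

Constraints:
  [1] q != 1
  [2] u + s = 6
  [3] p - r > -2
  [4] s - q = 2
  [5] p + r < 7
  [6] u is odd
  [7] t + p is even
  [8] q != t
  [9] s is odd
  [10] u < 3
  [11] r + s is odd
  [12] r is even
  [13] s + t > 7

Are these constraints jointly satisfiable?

Satisfiable

The assignment p = 3, q = 3, r = 2, s = 5, t = 5, u = 1 works:
  constraint 2 holds since u + s = 6.
  constraint 3 holds since p - r = 1.
  constraint 4 holds since s - q = 2.
The rest check out directly.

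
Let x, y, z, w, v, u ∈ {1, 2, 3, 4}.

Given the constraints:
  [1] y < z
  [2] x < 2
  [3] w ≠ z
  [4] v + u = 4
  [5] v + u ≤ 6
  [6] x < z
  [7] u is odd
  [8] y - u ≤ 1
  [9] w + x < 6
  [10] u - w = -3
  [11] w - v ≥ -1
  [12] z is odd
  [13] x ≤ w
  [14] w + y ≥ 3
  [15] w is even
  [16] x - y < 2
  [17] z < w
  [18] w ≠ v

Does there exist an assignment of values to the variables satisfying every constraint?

The assignment x = 1, y = 1, z = 3, w = 4, v = 3, u = 1 works:
  constraint 4 holds since v + u = 4.
  constraint 5 holds since v + u = 4.
  constraint 8 holds since y - u = 0.
The rest check out directly.

Satisfiable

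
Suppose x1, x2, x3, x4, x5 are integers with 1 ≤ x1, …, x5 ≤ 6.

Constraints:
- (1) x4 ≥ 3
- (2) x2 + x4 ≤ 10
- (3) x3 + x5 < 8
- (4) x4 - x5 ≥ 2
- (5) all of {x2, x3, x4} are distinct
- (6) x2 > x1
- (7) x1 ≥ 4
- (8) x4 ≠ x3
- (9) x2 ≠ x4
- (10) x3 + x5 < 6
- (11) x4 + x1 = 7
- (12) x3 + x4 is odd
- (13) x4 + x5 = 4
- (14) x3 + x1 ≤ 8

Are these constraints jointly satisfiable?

Take x1 = 4, x2 = 5, x3 = 4, x4 = 3, x5 = 1. Then constraint 2: x2 + x4 = 8; constraint 3: x3 + x5 = 5, and every other listed constraint is also met.

Satisfiable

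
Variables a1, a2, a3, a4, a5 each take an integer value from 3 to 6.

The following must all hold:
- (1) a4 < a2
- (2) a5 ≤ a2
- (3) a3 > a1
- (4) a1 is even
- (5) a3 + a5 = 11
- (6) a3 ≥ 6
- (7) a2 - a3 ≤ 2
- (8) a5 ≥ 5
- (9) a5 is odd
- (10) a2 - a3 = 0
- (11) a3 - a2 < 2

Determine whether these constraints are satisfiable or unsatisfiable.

Satisfiable

One satisfying assignment is a1 = 4, a2 = 6, a3 = 6, a4 = 5, a5 = 5.
For the less obvious constraints — constraint 5: a3 + a5 = 11; constraint 7: a2 - a3 = 0 — and the others hold by inspection.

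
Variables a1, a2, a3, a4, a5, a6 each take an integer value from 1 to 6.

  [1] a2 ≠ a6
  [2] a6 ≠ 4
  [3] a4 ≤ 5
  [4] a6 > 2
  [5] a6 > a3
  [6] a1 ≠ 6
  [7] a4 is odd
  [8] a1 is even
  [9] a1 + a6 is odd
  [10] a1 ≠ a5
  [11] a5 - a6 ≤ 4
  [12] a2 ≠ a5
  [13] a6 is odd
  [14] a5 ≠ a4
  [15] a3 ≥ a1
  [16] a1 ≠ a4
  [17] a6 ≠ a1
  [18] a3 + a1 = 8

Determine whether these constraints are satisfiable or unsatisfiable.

Satisfiable

One satisfying assignment is a1 = 4, a2 = 4, a3 = 4, a4 = 1, a5 = 6, a6 = 5.
For the less obvious constraints — constraint 7: a4 = 1 is odd; constraint 11: a5 - a6 = 1; constraint 18: a3 + a1 = 8 — and the others hold by inspection.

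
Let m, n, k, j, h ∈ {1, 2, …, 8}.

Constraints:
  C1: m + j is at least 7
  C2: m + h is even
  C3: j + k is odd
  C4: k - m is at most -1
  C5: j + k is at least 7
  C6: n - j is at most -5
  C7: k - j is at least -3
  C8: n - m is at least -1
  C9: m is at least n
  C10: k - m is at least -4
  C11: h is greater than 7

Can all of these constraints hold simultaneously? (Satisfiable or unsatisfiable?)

Constraints 4, 6, 7, and 8 give m − k ≥ 1, k − j ≥ -3, j − n ≥ 5, n − m ≥ -1.
Adding all 4 inequalities: the left sides telescope to 0, and the right sides sum to 1 + (-3) + 5 + (-1) = 2. So 0 ≥ 2, which is false.

Unsatisfiable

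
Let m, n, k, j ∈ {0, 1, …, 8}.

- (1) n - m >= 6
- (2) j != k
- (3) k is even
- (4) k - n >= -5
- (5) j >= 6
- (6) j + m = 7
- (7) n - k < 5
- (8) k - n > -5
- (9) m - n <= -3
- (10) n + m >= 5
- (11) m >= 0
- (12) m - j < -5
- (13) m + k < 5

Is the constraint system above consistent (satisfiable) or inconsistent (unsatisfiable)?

One satisfying assignment is m = 0, n = 6, k = 2, j = 7.
For the less obvious constraints — constraint 1: n - m = 6; constraint 4: k - n = -4; constraint 6: j + m = 7 — and the others hold by inspection.

Satisfiable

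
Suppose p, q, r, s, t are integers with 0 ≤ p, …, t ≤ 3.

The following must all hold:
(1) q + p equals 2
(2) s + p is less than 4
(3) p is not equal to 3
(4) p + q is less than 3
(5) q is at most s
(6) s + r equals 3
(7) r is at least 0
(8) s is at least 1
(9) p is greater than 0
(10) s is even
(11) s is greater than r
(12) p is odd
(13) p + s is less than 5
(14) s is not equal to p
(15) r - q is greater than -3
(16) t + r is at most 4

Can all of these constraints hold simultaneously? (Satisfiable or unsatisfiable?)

Satisfiable

Take p = 1, q = 1, r = 1, s = 2, t = 1. Then constraint 1: q + p = 2; constraint 2: s + p = 3, and every other listed constraint is also met.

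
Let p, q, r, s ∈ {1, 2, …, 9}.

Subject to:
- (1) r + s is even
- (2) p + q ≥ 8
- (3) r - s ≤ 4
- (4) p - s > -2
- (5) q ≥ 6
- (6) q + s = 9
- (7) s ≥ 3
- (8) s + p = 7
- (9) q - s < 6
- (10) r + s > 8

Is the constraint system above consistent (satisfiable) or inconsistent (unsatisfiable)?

Satisfiable

Try p = 4, q = 6, r = 7, s = 3.
Check constraint 2: p + q = 10; constraint 3: r - s = 4; constraint 4: p - s = 1. The remaining constraints are straightforward to verify.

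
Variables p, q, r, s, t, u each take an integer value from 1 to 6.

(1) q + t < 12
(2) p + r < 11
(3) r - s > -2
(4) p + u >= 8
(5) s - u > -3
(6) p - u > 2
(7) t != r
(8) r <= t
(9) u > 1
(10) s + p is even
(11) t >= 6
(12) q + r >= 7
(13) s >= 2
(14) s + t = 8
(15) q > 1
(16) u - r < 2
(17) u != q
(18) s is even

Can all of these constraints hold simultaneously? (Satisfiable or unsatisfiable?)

One satisfying assignment is p = 6, q = 5, r = 3, s = 2, t = 6, u = 2.
For the less obvious constraints — constraint 1: q + t = 11; constraint 2: p + r = 9 — and the others hold by inspection.

Satisfiable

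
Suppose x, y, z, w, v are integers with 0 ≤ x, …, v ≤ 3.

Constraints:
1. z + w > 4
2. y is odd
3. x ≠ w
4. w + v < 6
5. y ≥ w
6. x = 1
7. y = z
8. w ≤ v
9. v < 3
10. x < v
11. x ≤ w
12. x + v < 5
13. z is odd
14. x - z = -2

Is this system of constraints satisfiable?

Satisfiable

One satisfying assignment is x = 1, y = 3, z = 3, w = 2, v = 2.
For the less obvious constraints — constraint 1: z + w = 5; constraint 4: w + v = 4; constraint 12: x + v = 3 — and the others hold by inspection.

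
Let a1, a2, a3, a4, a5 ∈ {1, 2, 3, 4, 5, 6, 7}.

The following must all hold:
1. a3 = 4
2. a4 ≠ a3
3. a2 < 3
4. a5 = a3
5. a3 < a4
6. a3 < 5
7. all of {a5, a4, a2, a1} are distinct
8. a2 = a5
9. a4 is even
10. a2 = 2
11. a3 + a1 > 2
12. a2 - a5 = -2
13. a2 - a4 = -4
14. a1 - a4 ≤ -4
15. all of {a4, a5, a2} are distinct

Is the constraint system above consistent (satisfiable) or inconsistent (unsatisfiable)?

Constraint 10 fixes a2 = 2 and constraint 1 fixes a3 = 4. Constraints 4 and 8 give a2 = a5 = a3, so a2 = a3. But 2 ≠ 4 — contradiction.

Unsatisfiable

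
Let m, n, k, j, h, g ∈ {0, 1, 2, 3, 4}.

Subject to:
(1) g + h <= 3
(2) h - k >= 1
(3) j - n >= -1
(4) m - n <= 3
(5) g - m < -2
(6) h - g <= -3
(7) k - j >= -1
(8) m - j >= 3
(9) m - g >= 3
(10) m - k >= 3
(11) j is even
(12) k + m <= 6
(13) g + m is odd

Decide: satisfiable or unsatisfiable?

Unsatisfiable

Constraints 2, 3, 4, 6, 7, and 9 give g − h ≥ 3, h − k ≥ 1, k − j ≥ -1, j − n ≥ -1, n − m ≥ -3, m − g ≥ 3.
Adding all 6 inequalities: the left sides telescope to 0, and the right sides sum to 3 + 1 + (-1) + (-1) + (-3) + 3 = 2. So 0 ≥ 2, which is false.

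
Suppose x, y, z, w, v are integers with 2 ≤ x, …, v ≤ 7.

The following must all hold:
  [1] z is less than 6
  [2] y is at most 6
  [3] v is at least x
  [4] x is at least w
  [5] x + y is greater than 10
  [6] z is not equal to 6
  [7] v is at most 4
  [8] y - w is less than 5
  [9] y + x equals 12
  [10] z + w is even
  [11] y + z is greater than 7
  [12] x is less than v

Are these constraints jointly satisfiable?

From constraint 2: y ≤ 6. From constraints 3 and 7: x ≤ v ≤ 4. Hence y + x ≤ 10. But constraint 9 requires y + x = 12, and 12 > 10. Contradiction.

Unsatisfiable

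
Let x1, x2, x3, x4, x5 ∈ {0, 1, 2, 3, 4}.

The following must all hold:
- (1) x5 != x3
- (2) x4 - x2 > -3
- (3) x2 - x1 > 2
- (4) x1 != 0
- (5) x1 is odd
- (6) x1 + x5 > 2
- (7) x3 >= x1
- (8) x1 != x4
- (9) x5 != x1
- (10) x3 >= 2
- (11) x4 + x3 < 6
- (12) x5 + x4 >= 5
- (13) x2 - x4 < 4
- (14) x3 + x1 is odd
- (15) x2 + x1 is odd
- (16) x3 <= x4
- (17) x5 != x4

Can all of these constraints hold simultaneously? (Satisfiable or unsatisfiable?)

Satisfiable

Try x1 = 1, x2 = 4, x3 = 2, x4 = 3, x5 = 4.
Check constraint 2: x4 - x2 = -1; constraint 3: x2 - x1 = 3; constraint 6: x1 + x5 = 5. The remaining constraints are straightforward to verify.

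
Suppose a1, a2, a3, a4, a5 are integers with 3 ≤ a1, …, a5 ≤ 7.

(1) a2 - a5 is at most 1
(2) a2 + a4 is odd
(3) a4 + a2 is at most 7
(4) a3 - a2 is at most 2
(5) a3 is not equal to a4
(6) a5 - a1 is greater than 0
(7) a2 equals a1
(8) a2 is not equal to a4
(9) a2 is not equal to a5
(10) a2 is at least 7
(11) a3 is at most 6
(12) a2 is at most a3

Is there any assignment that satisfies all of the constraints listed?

From constraints 10 and 12: a3 ≥ a2 and a2 ≥ 7, so a3 ≥ 7. From constraint 11: a3 ≤ 6. But 6 < 7, so no value of a3 works.

Unsatisfiable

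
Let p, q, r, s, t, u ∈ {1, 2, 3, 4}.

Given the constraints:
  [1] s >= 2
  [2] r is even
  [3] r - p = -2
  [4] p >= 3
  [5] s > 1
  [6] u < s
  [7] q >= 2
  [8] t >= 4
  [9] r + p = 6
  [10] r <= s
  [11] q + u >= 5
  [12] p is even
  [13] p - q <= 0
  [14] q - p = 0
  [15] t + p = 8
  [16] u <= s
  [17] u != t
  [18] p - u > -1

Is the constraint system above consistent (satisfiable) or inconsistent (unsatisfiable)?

Setting (p, q, r, s, t, u) = (4, 4, 2, 4, 4, 3) satisfies everything: constraint 3: r - p = -2; constraint 9: r + p = 6; constraint 11: q + u = 7, and the others follow.

Satisfiable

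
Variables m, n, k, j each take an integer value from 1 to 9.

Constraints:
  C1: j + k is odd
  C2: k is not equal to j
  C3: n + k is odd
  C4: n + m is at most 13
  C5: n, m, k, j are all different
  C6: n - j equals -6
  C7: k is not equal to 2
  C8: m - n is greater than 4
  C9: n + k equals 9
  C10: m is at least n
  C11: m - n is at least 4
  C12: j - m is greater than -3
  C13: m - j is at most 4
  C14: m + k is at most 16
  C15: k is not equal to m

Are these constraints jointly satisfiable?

Satisfiable

Setting (m, n, k, j) = (9, 2, 7, 8) satisfies everything: constraint 4: n + m = 11; constraint 6: n - j = -6; constraint 8: m - n = 7, and the others follow.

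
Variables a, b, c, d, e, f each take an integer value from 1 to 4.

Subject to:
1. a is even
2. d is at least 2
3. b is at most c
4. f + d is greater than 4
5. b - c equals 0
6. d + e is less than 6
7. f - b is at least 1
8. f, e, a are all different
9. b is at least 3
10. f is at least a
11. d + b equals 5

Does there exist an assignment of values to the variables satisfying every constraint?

The assignment a = 2, b = 3, c = 3, d = 2, e = 3, f = 4 works:
  constraint 4 holds since f + d = 6.
  constraint 5 holds since b - c = 0.
The rest check out directly.

Satisfiable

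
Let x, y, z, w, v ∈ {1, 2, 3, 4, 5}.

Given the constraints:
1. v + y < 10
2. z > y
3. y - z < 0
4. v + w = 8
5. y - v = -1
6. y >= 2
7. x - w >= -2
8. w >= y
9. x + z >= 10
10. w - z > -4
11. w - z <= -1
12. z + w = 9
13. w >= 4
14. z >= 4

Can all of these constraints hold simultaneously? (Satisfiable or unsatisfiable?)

Satisfiable

Try x = 5, y = 3, z = 5, w = 4, v = 4.
Check constraint 1: v + y = 7; constraint 3: y - z = -2; constraint 4: v + w = 8. The remaining constraints are straightforward to verify.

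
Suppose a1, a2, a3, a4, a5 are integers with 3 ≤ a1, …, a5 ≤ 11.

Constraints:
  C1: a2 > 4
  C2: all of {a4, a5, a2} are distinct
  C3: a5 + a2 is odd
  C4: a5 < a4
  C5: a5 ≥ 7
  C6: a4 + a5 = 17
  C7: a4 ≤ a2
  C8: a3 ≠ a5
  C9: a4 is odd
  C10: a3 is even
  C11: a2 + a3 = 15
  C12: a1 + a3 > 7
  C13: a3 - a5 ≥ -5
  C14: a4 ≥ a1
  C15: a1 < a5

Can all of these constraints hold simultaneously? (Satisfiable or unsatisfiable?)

Setting (a1, a2, a3, a4, a5) = (5, 11, 4, 9, 8) satisfies everything: constraint 6: a4 + a5 = 17; constraint 11: a2 + a3 = 15, and the others follow.

Satisfiable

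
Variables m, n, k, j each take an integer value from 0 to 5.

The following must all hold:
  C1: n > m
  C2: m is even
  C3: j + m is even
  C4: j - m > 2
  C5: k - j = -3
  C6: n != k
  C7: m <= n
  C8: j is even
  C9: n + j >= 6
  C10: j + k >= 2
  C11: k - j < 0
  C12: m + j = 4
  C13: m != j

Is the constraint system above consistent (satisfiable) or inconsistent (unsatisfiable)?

Satisfiable

The assignment m = 0, n = 5, k = 1, j = 4 works:
  constraint 4 holds since j - m = 4.
  constraint 5 holds since k - j = -3.
  constraint 9 holds since n + j = 9.
The rest check out directly.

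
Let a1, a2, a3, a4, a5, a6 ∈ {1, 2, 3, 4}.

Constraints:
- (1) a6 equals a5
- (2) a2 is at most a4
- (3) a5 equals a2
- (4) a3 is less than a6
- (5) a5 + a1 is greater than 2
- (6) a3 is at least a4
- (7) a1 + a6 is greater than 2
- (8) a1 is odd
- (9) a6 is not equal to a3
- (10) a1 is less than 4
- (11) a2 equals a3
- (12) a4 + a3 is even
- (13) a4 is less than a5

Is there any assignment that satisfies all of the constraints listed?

From constraints 1, 3, and 11, a6 = a5 = a2 = a3, so a6 = a3. But constraint 9 says a6 ≠ a3. Contradiction.

Unsatisfiable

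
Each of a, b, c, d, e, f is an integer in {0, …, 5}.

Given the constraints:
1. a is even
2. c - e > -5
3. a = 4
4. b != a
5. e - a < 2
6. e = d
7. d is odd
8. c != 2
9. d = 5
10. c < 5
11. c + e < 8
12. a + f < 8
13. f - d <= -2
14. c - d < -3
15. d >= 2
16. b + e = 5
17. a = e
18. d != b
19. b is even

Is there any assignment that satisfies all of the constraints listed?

Unsatisfiable

Constraint 3 fixes a = 4 and constraint 9 fixes d = 5. Constraints 6 and 17 give a = e = d, so a = d. But 4 ≠ 5 — contradiction.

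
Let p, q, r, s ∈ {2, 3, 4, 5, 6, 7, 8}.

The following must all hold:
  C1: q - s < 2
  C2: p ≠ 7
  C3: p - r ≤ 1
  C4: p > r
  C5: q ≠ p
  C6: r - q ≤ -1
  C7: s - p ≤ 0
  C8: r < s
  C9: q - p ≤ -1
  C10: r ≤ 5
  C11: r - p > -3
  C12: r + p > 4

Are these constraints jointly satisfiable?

Constraints 3, 6, and 9 give q − r ≥ 1, r − p ≥ -1, p − q ≥ 1.
Adding all 3 inequalities: the left sides telescope to 0, and the right sides sum to 1 + (-1) + 1 = 1. So 0 ≥ 1, which is false.

Unsatisfiable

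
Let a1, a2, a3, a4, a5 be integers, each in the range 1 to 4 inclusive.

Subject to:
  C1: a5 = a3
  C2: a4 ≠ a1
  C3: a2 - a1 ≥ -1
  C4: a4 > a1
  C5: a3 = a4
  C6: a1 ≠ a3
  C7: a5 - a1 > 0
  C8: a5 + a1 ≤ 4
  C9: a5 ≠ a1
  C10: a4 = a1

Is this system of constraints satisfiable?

From constraints 1, 5, and 10, a5 = a3 = a4 = a1, so a5 = a1. But constraint 9 says a5 ≠ a1. Contradiction.

Unsatisfiable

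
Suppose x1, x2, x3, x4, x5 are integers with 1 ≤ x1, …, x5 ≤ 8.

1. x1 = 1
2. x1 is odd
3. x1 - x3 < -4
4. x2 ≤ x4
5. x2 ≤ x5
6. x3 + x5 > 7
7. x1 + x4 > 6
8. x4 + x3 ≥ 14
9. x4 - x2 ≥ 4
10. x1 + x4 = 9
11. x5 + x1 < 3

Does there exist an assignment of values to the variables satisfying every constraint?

Satisfiable

The assignment x1 = 1, x2 = 1, x3 = 8, x4 = 8, x5 = 1 works:
  constraint 3 holds since x1 - x3 = -7.
  constraint 6 holds since x3 + x5 = 9.
The rest check out directly.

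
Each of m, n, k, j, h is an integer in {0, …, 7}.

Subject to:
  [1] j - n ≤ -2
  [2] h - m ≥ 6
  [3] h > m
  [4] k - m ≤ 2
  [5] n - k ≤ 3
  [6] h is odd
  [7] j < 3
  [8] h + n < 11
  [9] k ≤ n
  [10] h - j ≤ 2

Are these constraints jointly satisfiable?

Unsatisfiable

Constraints 1, 2, 4, 5, and 10 give h − m ≥ 6, m − k ≥ -2, k − n ≥ -3, n − j ≥ 2, j − h ≥ -2.
Adding all 5 inequalities: the left sides telescope to 0, and the right sides sum to 6 + (-2) + (-3) + 2 + (-2) = 1. So 0 ≥ 1, which is false.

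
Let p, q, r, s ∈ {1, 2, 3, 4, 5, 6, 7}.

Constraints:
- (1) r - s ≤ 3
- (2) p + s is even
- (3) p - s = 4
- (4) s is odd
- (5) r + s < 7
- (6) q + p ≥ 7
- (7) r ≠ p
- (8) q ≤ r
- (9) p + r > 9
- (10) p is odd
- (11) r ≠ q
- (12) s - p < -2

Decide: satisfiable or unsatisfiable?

Satisfiable

Take p = 7, q = 1, r = 3, s = 3. Then constraint 1: r - s = 0; constraint 3: p - s = 4, and every other listed constraint is also met.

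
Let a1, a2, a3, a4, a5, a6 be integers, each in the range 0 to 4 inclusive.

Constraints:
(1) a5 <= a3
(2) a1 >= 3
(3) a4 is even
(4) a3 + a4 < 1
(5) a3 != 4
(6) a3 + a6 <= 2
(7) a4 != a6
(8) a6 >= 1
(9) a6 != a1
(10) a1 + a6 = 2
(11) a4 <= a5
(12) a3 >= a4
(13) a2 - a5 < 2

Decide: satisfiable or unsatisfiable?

From constraint 2: a1 ≥ 3. From constraint 8: a6 ≥ 1. Hence a1 + a6 ≥ 4. But constraint 10 requires a1 + a6 = 2, and 2 < 4. Contradiction.

Unsatisfiable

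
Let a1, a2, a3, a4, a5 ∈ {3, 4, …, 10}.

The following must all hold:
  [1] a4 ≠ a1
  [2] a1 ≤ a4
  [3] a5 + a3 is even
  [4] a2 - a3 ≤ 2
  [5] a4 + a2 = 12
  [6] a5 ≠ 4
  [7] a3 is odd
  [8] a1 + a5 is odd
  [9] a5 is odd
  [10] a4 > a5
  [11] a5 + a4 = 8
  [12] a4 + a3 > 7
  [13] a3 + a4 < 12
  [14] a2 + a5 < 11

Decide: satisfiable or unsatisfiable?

Satisfiable

Take a1 = 4, a2 = 7, a3 = 5, a4 = 5, a5 = 3. Then constraint 4: a2 - a3 = 2; constraint 5: a4 + a2 = 12; constraint 11: a5 + a4 = 8, and every other listed constraint is also met.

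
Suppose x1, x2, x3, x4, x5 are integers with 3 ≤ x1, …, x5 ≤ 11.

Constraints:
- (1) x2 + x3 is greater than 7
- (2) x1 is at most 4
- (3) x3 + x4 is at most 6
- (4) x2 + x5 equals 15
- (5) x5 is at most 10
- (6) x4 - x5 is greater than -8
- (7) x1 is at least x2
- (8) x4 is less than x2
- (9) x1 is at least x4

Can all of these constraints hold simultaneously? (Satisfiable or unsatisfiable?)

Unsatisfiable

From constraints 2 and 7: x2 ≤ x1 ≤ 4. From constraint 5: x5 ≤ 10. Hence x2 + x5 ≤ 14. But constraint 4 requires x2 + x5 = 15, and 15 > 14. Contradiction.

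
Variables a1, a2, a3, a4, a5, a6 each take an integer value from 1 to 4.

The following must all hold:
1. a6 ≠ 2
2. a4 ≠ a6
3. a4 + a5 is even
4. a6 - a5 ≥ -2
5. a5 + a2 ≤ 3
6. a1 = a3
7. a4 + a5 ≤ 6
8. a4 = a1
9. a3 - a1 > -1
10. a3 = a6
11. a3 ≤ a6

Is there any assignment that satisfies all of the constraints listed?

From constraints 6, 8, and 10, a4 = a1 = a3 = a6, so a4 = a6. But constraint 2 says a4 ≠ a6. Contradiction.

Unsatisfiable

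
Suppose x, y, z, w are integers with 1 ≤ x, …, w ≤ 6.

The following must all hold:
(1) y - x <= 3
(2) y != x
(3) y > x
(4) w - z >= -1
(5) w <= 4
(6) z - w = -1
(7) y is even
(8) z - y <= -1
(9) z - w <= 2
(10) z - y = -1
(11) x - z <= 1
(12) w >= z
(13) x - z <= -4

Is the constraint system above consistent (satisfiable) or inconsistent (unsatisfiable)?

Unsatisfiable

Constraints 1, 8, and 13 give z − x ≥ 4, x − y ≥ -3, y − z ≥ 1.
Adding all 3 inequalities: the left sides telescope to 0, and the right sides sum to 4 + (-3) + 1 = 2. So 0 ≥ 2, which is false.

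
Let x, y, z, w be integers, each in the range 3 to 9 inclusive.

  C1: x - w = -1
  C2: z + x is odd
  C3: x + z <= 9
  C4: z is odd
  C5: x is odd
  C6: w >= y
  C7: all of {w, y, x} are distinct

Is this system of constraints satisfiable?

Constraint 4 makes z odd and constraint 5 makes x odd, so z + x must be even. Constraint 2 says z + x is odd — contradiction.

Unsatisfiable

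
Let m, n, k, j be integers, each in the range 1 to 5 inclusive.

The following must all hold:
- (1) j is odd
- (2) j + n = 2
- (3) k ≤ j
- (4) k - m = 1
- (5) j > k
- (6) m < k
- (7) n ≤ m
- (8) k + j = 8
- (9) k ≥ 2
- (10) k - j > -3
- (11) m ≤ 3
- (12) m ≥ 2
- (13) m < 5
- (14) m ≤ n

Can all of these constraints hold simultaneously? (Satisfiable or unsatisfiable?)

From constraints 3 and 9: j ≥ k ≥ 2. From constraints 12 and 14: n ≥ m ≥ 2. Hence j + n ≥ 4. But constraint 2 requires j + n = 2, and 2 < 4. Contradiction.

Unsatisfiable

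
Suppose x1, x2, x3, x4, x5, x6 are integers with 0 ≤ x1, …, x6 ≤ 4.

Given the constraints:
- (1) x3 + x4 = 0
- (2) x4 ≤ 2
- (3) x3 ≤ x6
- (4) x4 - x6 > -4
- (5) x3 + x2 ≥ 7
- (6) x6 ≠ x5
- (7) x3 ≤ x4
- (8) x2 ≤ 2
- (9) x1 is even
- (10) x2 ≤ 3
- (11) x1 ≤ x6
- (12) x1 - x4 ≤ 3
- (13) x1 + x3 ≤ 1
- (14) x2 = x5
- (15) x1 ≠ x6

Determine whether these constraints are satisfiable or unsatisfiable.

From constraints 2 and 7: x3 ≤ x4 ≤ 2. From constraint 10: x2 ≤ 3. Hence x3 + x2 ≤ 5. But constraint 5 requires x3 + x2 ≥ 7, and 7 > 5. Contradiction.

Unsatisfiable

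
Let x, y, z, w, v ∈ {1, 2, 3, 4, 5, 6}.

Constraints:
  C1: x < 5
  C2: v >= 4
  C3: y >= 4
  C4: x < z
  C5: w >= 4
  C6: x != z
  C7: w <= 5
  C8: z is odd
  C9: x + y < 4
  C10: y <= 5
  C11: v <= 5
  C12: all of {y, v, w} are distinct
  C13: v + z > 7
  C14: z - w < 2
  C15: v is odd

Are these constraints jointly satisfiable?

Constraints 2, 3, 5, 7, 10, and 11 confine each of y, v, w to the 2 values {4, 5}.
Constraint 12 requires all 3 of them to be distinct, but only 2 values are available — impossible by the pigeonhole principle.

Unsatisfiable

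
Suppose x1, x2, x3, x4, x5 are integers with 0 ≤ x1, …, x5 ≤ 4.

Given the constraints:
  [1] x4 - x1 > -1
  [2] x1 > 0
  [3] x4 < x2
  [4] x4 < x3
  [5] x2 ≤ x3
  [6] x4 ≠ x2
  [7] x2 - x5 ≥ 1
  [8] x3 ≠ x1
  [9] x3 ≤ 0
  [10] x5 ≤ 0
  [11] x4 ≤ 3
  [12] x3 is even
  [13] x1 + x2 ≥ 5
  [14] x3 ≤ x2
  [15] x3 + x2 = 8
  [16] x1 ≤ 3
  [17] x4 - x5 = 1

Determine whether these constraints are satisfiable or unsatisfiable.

From constraint 16: x1 ≤ 3. From constraints 5 and 9: x2 ≤ x3 ≤ 0. Hence x1 + x2 ≤ 3. But constraint 13 requires x1 + x2 ≥ 5, and 5 > 3. Contradiction.

Unsatisfiable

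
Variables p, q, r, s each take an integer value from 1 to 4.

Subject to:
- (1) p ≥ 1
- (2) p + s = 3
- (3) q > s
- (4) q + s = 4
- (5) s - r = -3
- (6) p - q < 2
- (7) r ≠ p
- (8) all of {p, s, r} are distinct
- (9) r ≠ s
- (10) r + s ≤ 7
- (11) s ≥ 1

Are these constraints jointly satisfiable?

Take p = 2, q = 3, r = 4, s = 1. Then constraint 2: p + s = 3; constraint 4: q + s = 4, and every other listed constraint is also met.

Satisfiable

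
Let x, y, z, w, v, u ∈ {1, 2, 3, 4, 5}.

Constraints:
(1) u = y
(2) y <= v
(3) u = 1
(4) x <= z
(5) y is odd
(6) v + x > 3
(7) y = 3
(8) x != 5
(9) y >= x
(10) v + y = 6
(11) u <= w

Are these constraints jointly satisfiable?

Constraint 3 fixes u = 1 and constraint 7 fixes y = 3, but constraint 1 requires u = y. Since 1 ≠ 3, contradiction.

Unsatisfiable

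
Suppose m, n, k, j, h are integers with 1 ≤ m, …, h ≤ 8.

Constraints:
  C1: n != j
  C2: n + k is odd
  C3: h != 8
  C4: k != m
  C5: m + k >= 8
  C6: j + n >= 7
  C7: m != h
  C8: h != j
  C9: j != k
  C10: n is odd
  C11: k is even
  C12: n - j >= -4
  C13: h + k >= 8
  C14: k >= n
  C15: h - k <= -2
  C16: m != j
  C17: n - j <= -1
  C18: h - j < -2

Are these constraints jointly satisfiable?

Satisfiable

Take m = 3, n = 3, k = 6, j = 5, h = 2. Then constraint 5: m + k = 9; constraint 6: j + n = 8; constraint 12: n - j = -2, and every other listed constraint is also met.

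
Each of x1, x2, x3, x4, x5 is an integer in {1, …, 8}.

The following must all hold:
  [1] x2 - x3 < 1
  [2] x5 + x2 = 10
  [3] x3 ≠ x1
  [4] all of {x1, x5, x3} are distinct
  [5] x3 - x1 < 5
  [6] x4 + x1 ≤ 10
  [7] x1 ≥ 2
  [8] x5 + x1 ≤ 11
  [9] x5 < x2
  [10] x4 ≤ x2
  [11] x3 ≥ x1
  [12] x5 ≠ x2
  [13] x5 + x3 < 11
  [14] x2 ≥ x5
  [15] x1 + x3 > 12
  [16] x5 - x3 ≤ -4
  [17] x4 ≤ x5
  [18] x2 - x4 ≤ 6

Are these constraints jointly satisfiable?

Satisfiable

The assignment x1 = 6, x2 = 8, x3 = 8, x4 = 2, x5 = 2 works:
  constraint 1 holds since x2 - x3 = 0.
  constraint 2 holds since x5 + x2 = 10.
  constraint 5 holds since x3 - x1 = 2.
The rest check out directly.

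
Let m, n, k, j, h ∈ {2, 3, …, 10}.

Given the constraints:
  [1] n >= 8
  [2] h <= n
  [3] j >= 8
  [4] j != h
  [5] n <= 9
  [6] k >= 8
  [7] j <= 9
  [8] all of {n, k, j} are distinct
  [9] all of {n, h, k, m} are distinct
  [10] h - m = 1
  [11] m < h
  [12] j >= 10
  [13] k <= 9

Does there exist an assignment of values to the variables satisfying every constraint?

Unsatisfiable

Constraints 1, 3, 5, 6, 7, and 13 confine each of n, k, j to the 2 values {8, 9}.
Constraint 8 requires all 3 of them to be distinct, but only 2 values are available — impossible by the pigeonhole principle.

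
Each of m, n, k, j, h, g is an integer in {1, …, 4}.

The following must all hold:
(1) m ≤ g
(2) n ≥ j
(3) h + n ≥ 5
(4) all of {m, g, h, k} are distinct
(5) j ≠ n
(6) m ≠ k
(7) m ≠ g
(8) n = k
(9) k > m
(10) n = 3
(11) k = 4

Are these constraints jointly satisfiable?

Constraint 10 fixes n = 3 and constraint 11 fixes k = 4, but constraint 8 requires n = k. Since 3 ≠ 4, contradiction.

Unsatisfiable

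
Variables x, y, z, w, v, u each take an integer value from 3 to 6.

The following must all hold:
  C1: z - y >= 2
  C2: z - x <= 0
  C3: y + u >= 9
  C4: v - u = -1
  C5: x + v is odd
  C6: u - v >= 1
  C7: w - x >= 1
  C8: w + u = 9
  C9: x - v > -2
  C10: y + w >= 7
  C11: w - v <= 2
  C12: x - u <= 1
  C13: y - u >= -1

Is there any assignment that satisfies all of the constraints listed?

Unsatisfiable

Constraints 1, 2, 6, 7, 11, and 13 give w − x ≥ 1, x − z ≥ 0, z − y ≥ 2, y − u ≥ -1, u − v ≥ 1, v − w ≥ -2.
Adding all 6 inequalities: the left sides telescope to 0, and the right sides sum to 1 + 0 + 2 + (-1) + 1 + (-2) = 1. So 0 ≥ 1, which is false.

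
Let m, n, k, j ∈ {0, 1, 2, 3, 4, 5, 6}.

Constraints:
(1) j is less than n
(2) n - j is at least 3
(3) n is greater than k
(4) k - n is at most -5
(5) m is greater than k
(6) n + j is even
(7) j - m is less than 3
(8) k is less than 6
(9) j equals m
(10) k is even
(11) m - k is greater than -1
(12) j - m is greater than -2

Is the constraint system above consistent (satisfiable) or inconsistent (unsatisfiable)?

The assignment m = 1, n = 5, k = 0, j = 1 works:
  constraint 2 holds since n - j = 4.
  constraint 4 holds since k - n = -5.
The rest check out directly.

Satisfiable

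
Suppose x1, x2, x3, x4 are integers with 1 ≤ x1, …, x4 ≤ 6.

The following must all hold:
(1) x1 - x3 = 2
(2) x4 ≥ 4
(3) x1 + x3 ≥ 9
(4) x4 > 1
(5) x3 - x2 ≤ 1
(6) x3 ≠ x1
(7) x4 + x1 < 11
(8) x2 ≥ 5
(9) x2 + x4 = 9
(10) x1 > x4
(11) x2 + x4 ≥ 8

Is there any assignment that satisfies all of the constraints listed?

Try x1 = 6, x2 = 5, x3 = 4, x4 = 4.
Check constraint 1: x1 - x3 = 2; constraint 3: x1 + x3 = 10; constraint 5: x3 - x2 = -1. The remaining constraints are straightforward to verify.

Satisfiable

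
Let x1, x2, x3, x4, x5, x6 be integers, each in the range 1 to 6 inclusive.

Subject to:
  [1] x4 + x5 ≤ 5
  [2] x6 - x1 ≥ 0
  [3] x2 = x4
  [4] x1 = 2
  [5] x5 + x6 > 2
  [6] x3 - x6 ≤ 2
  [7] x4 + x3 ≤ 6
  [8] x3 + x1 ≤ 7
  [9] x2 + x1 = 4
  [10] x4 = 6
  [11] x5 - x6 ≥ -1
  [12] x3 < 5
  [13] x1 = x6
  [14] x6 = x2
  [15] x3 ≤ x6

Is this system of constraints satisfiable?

Constraint 4 fixes x1 = 2 and constraint 10 fixes x4 = 6. Constraints 3, 13, and 14 give x1 = x6 = x2 = x4, so x1 = x4. But 2 ≠ 6 — contradiction.

Unsatisfiable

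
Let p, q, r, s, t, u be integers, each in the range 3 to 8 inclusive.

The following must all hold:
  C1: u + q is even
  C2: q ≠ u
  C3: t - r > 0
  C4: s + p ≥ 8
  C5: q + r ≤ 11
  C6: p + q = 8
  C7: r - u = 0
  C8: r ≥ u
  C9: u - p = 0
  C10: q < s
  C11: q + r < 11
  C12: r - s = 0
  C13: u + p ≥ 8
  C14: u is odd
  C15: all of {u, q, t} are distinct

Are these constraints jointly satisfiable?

Take p = 5, q = 3, r = 5, s = 5, t = 6, u = 5. Then constraint 3: t - r = 1; constraint 4: s + p = 10; constraint 5: q + r = 8, and every other listed constraint is also met.

Satisfiable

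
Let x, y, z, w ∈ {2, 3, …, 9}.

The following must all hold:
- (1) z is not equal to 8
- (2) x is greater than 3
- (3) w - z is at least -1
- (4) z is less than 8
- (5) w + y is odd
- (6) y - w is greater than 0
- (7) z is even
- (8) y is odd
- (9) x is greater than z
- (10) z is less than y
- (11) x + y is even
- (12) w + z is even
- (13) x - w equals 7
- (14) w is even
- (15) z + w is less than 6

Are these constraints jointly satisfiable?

Satisfiable

Setting (x, y, z, w) = (9, 5, 2, 2) satisfies everything: constraint 3: w - z = 0; constraint 6: y - w = 3, and the others follow.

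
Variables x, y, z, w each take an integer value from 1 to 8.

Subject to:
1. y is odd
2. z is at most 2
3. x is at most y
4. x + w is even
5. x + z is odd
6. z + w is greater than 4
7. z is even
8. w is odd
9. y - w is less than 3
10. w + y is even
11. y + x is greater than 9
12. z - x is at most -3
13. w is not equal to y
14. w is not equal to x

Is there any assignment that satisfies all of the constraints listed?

Satisfiable

One satisfying assignment is x = 5, y = 5, z = 2, w = 3.
For the less obvious constraints — constraint 6: z + w = 5; constraint 9: y - w = 2; constraint 11: y + x = 10 — and the others hold by inspection.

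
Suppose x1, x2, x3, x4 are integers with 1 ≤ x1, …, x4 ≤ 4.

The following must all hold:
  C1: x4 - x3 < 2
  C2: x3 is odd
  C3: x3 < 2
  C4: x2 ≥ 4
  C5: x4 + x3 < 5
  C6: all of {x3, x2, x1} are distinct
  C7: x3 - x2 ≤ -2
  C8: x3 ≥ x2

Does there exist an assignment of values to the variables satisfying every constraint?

From constraints 4 and 8: x3 ≥ x2 and x2 ≥ 4, so x3 ≥ 4. From constraint 3: x3 ≤ 1. But 1 < 4, so no value of x3 works.

Unsatisfiable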